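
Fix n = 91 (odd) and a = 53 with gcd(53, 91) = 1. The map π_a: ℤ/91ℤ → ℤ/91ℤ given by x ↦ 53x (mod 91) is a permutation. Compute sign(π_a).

+1

Orbit of 1 under x↦53x: [1, 53, 79]… (length divides ord_91(53)).
Cycle lengths of π_53 on ℤ/91ℤ: [3, 3, 3, 3, 3, 3, 3, 3, 3, 3, 3, 3, 3, 3, 3, 3, 3, 3, 3, 3, 3, 3, 3, 3, 3, 3, 1, 1, 1, 1, 1, 1, 1, 1, 1, 1, 1, 1, 1]; 39 cycles in total.
With 39 cycles on 91 points, sign = (−1)^{91−39} = +1.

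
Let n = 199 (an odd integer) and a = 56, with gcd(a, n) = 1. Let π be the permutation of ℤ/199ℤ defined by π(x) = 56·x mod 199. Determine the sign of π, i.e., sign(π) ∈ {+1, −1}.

+1

Trace 122: π^k(122) = [122, 66, 114, 16, 100, 28, 175] for k=0..6.
π_56 has 3 disjoint cycles with lengths [99, 99, 1] on {0,…,198}.
3 cycles on 199: each ℓ→(−1)^(ℓ−1), product (−1)^196 = +1.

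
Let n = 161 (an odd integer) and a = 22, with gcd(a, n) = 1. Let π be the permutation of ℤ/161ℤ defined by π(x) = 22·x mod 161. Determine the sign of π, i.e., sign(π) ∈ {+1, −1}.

Start at x=1: 1 → 22 → 1 (one orbit).
Cycle type of π: 2×77 + 1×7; total 84 cycles.
n − c = 161 − 84 = 77; sign = (−1)^77 = -1.
Zolotarev: (22|161) = -1, matching the cycle-count sign.

-1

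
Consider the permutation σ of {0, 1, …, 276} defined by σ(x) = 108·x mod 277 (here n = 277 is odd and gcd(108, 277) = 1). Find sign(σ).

+1

Orbit of 69 under x↦108x: [69, 250, 131, 21, 52, 76, 175]… (length divides ord_277(108)).
Cycle type of π: 46×6 + 1; total 7 cycles.
7 cycles on 277: each ℓ→(−1)^(ℓ−1), product (−1)^270 = +1.
(108|277)_J = +1 (Zolotarev's lemma cross-check).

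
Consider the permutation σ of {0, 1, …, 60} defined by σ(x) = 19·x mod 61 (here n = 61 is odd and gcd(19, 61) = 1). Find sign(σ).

Start at x=48: 48 → 58 → 4 → 15 → 41 → 47 → 39 → … (one orbit).
3 cycles of lengths [30, 30, 1].
3 cycles on 61: each ℓ→(−1)^(ℓ−1), product (−1)^58 = +1.
(19|61)_J = +1 (Zolotarev's lemma cross-check).

+1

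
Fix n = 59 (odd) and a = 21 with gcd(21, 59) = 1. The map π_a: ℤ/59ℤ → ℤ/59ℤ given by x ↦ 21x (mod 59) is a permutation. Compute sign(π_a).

Start at x=25: 25 → 53 → 51 → 9 → 12 → 16 → 41 → … (one orbit).
Cycle lengths of π_21 on ℤ/59ℤ: [29, 29, 1]; 3 cycles in total.
Σ(ℓ_i−1) = 59−3 = 56; sign = (−1)^56 = +1.

+1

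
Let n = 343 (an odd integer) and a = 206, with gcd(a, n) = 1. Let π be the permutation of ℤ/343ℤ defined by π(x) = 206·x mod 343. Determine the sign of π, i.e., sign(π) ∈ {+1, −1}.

Start at x=278: 278 → 330 → 66 → 219 → 181 → 242 → 117 → … (one orbit).
Cycle lengths of π_206 on ℤ/343ℤ: [294, 42, 6, 1]; 4 cycles in total.
n − c = 343 − 4 = 339; sign = (−1)^339 = -1.
Zolotarev: (206|343) = -1, matching the cycle-count sign.

-1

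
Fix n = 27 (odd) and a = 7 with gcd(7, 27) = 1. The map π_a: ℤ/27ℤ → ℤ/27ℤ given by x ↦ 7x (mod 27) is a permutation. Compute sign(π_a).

Start at x=4: 4 → 1 → 7 → 22 → 19 → 25 → 13 → … (one orbit).
Decompose π into cycles: lengths [9, 9, 3, 3, 1, 1, 1] (7 cycles, including the fixed point 0).
n − c = 27 − 7 = 20; sign = (−1)^20 = +1.

+1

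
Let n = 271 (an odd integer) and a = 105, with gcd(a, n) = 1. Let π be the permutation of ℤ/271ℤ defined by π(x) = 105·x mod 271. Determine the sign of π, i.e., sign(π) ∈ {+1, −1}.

Start at x=69: 69 → 199 → 28 → 230 → 31 → 3 → 44 → … (one orbit).
Decompose π into cycles: lengths [90, 90, 90, 1] (4 cycles, including the fixed point 0).
4 cycles on 271: each ℓ→(−1)^(ℓ−1), product (−1)^267 = -1.
(105|271)_J = -1 (Zolotarev's lemma cross-check).

-1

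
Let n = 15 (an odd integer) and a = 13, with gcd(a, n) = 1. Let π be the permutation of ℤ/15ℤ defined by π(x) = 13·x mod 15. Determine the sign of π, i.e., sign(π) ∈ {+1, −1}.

Orbit of 7 under x↦13x: [7, 1, 13, 4]… (length divides ord_15(13)).
The orbit structure of x ↦ 13x mod 15: 6 orbits of sizes [4, 4, 4, 1, 1, 1].
6 cycles on 15: each ℓ→(−1)^(ℓ−1), product (−1)^9 = -1.
Via Zolotarev, sign(π_{13}) = (13|15) = -1.

-1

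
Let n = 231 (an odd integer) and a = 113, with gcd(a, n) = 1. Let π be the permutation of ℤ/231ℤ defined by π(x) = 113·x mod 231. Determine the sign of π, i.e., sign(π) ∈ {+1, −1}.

-1

Orbit of 155 under x↦113x: [155, 190, 218, 148, 92, 1, 113]… (length divides ord_231(113)).
Decompose π into cycles: lengths [10, 10, 10, 10, 10, 10, 10, 10, 10, 10, 10, 10, 10, 10, 5, 5, 5, 5, 5, 5, 5, 5, 5, 5, 5, 5, 5, 5, 2, 2, 2, 2, 2, 2, 2, 1, 1, 1, 1, 1, 1, 1] (42 cycles, including the fixed point 0).
231 − 42 = 189 transpositions; sign(π) = (−1)^189 = -1.
(113|231)_J = -1 (Zolotarev's lemma cross-check).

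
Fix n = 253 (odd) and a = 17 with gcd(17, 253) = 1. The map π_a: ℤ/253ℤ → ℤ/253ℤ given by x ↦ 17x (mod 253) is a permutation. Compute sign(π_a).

Orbit of 237 under x↦17x: [237, 234, 183, 75, 10, 170, 107]… (length divides ord_253(17)).
5 cycles of lengths [110, 110, 22, 10, 1].
5 cycles on 253: each ℓ→(−1)^(ℓ−1), product (−1)^248 = +1.
Via Zolotarev, sign(π_{17}) = (17|253) = +1.

+1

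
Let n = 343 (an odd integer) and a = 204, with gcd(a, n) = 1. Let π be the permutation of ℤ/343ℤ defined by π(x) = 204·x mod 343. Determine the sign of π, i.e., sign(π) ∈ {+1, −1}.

+1

Orbit of 127 under x↦204x: [127, 183, 288, 99, 302, 211, 169]… (length divides ord_343(204)).
Cycle type of π: 49×6 + 7×6 + 1×7; total 19 cycles.
Σ(ℓ_i−1) = 343−19 = 324; sign = (−1)^324 = +1.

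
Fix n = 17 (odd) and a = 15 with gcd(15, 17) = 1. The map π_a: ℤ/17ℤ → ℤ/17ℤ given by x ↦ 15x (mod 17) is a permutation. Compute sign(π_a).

Trace 15: π^k(15) = [15, 4, 9, 16, 2, 13, 8] for k=0..6.
Decompose π into cycles: lengths [8, 8, 1] (3 cycles, including the fixed point 0).
17 − 3 = 14 transpositions; sign(π) = (−1)^14 = +1.
Zolotarev: (15|17) = +1, matching the cycle-count sign.

+1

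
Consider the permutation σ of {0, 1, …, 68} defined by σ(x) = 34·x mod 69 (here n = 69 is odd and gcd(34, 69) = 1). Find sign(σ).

-1

Start at x=31: 31 → 19 → 25 → 22 → 58 → 40 → 49 → … (one orbit).
Cycle type of π: 22×3 + 1×3; total 6 cycles.
69 − 6 = 63 transpositions; sign(π) = (−1)^63 = -1.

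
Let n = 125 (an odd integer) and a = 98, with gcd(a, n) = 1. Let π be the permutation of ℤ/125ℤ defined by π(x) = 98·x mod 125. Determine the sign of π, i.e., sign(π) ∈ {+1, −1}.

Start at x=104: 104 → 67 → 66 → 93 → 114 → 47 → 106 → … (one orbit).
π_98 has 4 disjoint cycles with lengths [100, 20, 4, 1] on {0,…,124}.
Σ(ℓ_i−1) = 125−4 = 121; sign = (−1)^121 = -1.

-1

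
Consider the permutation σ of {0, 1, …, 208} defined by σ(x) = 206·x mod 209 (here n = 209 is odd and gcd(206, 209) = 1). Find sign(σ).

Trace 93: π^k(93) = [93, 139, 1, 206, 9, 182, 81] for k=0..6.
Decompose π into cycles: lengths [90, 90, 10, 9, 9, 1] (6 cycles, including the fixed point 0).
n − c = 209 − 6 = 203; sign = (−1)^203 = -1.

-1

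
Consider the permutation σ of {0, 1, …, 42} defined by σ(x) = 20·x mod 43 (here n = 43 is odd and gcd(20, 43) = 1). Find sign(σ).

-1

Orbit of 35 under x↦20x: [35, 12, 25, 27, 24, 7, 11]… (length divides ord_43(20)).
Cycle lengths of π_20 on ℤ/43ℤ: [42, 1]; 2 cycles in total.
2 cycles on 43: each ℓ→(−1)^(ℓ−1), product (−1)^41 = -1.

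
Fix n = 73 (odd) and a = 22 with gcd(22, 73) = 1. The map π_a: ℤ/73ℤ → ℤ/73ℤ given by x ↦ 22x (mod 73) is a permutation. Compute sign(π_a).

-1

Trace 1: π^k(1) = [1, 22, 46, 63, 72, 51, 27] for k=0..6.
The orbit structure of x ↦ 22x mod 73: 10 orbits of sizes [8, 8, 8, 8, 8, 8, 8, 8, 8, 1].
73 − 10 = 63 transpositions; sign(π) = (−1)^63 = -1.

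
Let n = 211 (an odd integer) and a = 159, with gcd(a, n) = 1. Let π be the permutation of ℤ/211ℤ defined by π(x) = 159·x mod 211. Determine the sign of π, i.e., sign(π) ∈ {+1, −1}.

-1

Trace 169: π^k(169) = [169, 74, 161, 68, 51, 91, 121] for k=0..6.
π_159 has 2 disjoint cycles with lengths [210, 1] on {0,…,210}.
sign(π) = (−1)^{n − #cycles} = (−1)^{211−2} = (−1)^209 = -1.
Check: (159/211) = -1 by Zolotarev.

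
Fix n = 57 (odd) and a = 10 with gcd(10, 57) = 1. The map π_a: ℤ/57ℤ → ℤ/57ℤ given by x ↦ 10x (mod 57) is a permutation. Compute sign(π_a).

-1

Trace 16: π^k(16) = [16, 46, 4, 40, 1, 10, 43] for k=0..6.
Cycle lengths of π_10 on ℤ/57ℤ: [18, 18, 18, 1, 1, 1]; 6 cycles in total.
n − c = 57 − 6 = 51; sign = (−1)^51 = -1.
Check: (10/57) = -1 by Zolotarev.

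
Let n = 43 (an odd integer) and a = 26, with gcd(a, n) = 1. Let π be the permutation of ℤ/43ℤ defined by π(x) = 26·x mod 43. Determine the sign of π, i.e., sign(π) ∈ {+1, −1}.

-1

Start at x=4: 4 → 18 → 38 → 42 → 17 → 12 → 11 → … (one orbit).
2 cycles of lengths [42, 1].
sign(π) = (−1)^{n − #cycles} = (−1)^{43−2} = (−1)^41 = -1.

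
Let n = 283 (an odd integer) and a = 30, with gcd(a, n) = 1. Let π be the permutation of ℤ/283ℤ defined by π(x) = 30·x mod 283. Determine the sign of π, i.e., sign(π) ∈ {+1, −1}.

Trace 8: π^k(8) = [8, 240, 125, 71, 149, 225, 241] for k=0..6.
π_30 has 4 disjoint cycles with lengths [94, 94, 94, 1] on {0,…,282}.
283 − 4 = 279 transpositions; sign(π) = (−1)^279 = -1.
(30|283)_J = -1 (Zolotarev's lemma cross-check).

-1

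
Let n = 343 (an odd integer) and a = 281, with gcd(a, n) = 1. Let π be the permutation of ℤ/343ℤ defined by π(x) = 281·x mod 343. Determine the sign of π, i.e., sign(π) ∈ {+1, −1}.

Orbit of 127 under x↦281x: [127, 15, 99, 36, 169, 155, 337]… (length divides ord_343(281)).
Cycle lengths of π_281 on ℤ/343ℤ: [49, 49, 49, 49, 49, 49, 7, 7, 7, 7, 7, 7, 1, 1, 1, 1, 1, 1, 1]; 19 cycles in total.
sign(π) = (−1)^{n − #cycles} = (−1)^{343−19} = (−1)^324 = +1.
(281|343)_J = +1 (Zolotarev's lemma cross-check).

+1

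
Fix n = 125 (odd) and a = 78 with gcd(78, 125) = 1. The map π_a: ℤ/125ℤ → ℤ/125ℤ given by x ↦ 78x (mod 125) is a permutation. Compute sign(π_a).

-1

Start at x=4: 4 → 62 → 86 → 83 → 99 → 97 → 66 → … (one orbit).
The orbit structure of x ↦ 78x mod 125: 4 orbits of sizes [100, 20, 4, 1].
n − c = 125 − 4 = 121; sign = (−1)^121 = -1.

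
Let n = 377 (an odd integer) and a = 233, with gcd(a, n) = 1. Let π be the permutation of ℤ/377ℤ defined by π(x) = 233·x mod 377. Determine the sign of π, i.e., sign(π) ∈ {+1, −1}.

Orbit of 233 under x↦233x: [233, 1]… (length divides ord_377(233)).
Cycle lengths of π_233 on ℤ/377ℤ: [2, 2, 2, 2, 2, 2, 2, 2, 2, 2, 2, 2, 2, 2, 2, 2, 2, 2, 2, 2, 2, 2, 2, 2, 2, 2, 2, 2, 2, 2, 2, 2, 2, 2, 2, 2, 2, 2, 2, 2, 2, 2, 2, 2, 2, 2, 2, 2, 2, 2, 2, 2, 2, 2, 2, 2, 2, 2, 2, 2, 2, 2, 2, 2, 2, 2, 2, 2, 2, 2, 2, 2, 2, 2, 2, 2, 2, 2, 2, 2, 2, 2, 2, 2, 2, 2, 2, 2, 2, 2, 2, 2, 2, 2, 2, 2, 2, 2, 2, 2, 2, 2, 2, 2, 2, 2, 2, 2, 2, 2, 2, 2, 2, 2, 2, 2, 2, 2, 2, 2, 2, 2, 2, 2, 2, 2, 2, 2, 2, 2, 2, 2, 2, 2, 2, 2, 2, 2, 2, 2, 2, 2, 2, 2, 2, 2, 2, 2, 2, 2, 2, 2, 2, 2, 2, 2, 2, 2, 2, 2, 2, 2, 2, 2, 2, 2, 2, 2, 2, 2, 2, 2, 2, 2, 1, 1, 1, 1, 1, 1, 1, 1, 1, 1, 1, 1, 1, 1, 1, 1, 1, 1, 1, 1, 1, 1, 1, 1, 1, 1, 1, 1, 1]; 203 cycles in total.
n − c = 377 − 203 = 174; sign = (−1)^174 = +1.

+1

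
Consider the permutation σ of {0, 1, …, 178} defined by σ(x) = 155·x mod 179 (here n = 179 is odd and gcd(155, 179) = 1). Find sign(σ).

+1

Orbit of 43 under x↦155x: [43, 42, 66, 27, 68, 158, 146]… (length divides ord_179(155)).
Cycle lengths of π_155 on ℤ/179ℤ: [89, 89, 1]; 3 cycles in total.
sign(π) = (−1)^{n − #cycles} = (−1)^{179−3} = (−1)^176 = +1.
Check: (155/179) = +1 by Zolotarev.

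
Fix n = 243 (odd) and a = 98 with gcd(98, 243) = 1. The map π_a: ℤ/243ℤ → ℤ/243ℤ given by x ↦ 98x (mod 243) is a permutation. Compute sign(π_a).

-1

Trace 116: π^k(116) = [116, 190, 152, 73, 107, 37, 224] for k=0..6.
Cycle type of π: 54×3 + 18×3 + 6×3 + 2×4 + 1; total 14 cycles.
n − c = 243 − 14 = 229; sign = (−1)^229 = -1.
Check: (98/243) = -1 by Zolotarev.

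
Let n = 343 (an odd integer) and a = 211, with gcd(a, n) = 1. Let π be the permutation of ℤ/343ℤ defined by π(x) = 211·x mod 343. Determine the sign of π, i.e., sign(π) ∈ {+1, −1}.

Trace 71: π^k(71) = [71, 232, 246, 113, 176, 92, 204] for k=0..6.
Cycle type of π: 49×6 + 7×6 + 1×7; total 19 cycles.
sign(π) = (−1)^{n − #cycles} = (−1)^{343−19} = (−1)^324 = +1.

+1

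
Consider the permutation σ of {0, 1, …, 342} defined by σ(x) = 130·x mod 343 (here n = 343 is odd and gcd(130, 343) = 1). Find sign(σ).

+1

Trace 212: π^k(212) = [212, 120, 165, 184, 253, 305, 205] for k=0..6.
Decompose π into cycles: lengths [147, 147, 21, 21, 3, 3, 1] (7 cycles, including the fixed point 0).
n − c = 343 − 7 = 336; sign = (−1)^336 = +1.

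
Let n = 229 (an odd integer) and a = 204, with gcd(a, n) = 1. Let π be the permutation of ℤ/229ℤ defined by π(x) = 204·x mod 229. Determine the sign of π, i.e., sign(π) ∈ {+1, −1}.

+1

Trace 135: π^k(135) = [135, 60, 103, 173, 26, 37, 220] for k=0..6.
3 cycles of lengths [114, 114, 1].
229 − 3 = 226 transpositions; sign(π) = (−1)^226 = +1.
(204|229)_J = +1 (Zolotarev's lemma cross-check).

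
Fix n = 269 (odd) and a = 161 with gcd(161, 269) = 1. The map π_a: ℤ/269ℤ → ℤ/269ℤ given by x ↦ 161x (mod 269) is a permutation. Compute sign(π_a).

-1

Trace 255: π^k(255) = [255, 167, 256, 59, 84, 74, 78] for k=0..6.
Decompose π into cycles: lengths [268, 1] (2 cycles, including the fixed point 0).
Σ(ℓ_i−1) = 269−2 = 267; sign = (−1)^267 = -1.
Check: (161/269) = -1 by Zolotarev.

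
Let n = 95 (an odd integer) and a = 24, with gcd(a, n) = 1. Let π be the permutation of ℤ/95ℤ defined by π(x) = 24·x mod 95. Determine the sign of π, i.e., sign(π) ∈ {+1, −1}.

+1

Orbit of 61 under x↦24x: [61, 39, 81, 44, 11, 74, 66]… (length divides ord_95(24)).
9 cycles of lengths [18, 18, 18, 18, 9, 9, 2, 2, 1].
9 cycles on 95: each ℓ→(−1)^(ℓ−1), product (−1)^86 = +1.
Via Zolotarev, sign(π_{24}) = (24|95) = +1.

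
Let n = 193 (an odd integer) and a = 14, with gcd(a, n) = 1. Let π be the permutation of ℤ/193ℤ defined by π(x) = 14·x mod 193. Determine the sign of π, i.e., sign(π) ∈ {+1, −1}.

Orbit of 190 under x↦14x: [190, 151, 184, 67, 166, 8, 112]… (length divides ord_193(14)).
Decompose π into cycles: lengths [32, 32, 32, 32, 32, 32, 1] (7 cycles, including the fixed point 0).
7 cycles on 193: each ℓ→(−1)^(ℓ−1), product (−1)^186 = +1.

+1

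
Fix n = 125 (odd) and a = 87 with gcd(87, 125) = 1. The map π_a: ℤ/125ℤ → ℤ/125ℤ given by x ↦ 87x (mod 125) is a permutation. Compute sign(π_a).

-1

Trace 94: π^k(94) = [94, 53, 111, 32, 34, 83, 96] for k=0..6.
Decompose π into cycles: lengths [100, 20, 4, 1] (4 cycles, including the fixed point 0).
With 4 cycles on 125 points, sign = (−1)^{125−4} = -1.
(87|125)_J = -1 (Zolotarev's lemma cross-check).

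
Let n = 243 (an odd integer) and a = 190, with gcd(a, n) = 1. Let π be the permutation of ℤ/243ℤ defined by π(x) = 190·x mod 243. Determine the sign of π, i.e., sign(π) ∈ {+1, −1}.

+1

Start at x=190: 190 → 136 → 82 → 28 → 217 → 163 → 109 → … (one orbit).
The orbit structure of x ↦ 190x mod 243: 63 orbits of sizes [9, 9, 9, 9, 9, 9, 9, 9, 9, 9, 9, 9, 9, 9, 9, 9, 9, 9, 3, 3, 3, 3, 3, 3, 3, 3, 3, 3, 3, 3, 3, 3, 3, 3, 3, 3, 1, 1, 1, 1, 1, 1, 1, 1, 1, 1, 1, 1, 1, 1, 1, 1, 1, 1, 1, 1, 1, 1, 1, 1, 1, 1, 1].
With 63 cycles on 243 points, sign = (−1)^{243−63} = +1.
The Jacobi symbol (190|243) = +1 (Zolotarev) agrees.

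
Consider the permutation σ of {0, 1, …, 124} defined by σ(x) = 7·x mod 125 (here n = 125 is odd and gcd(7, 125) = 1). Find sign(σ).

Start at x=74: 74 → 18 → 1 → 7 → 49 → 93 → 26 → … (one orbit).
Decompose π into cycles: lengths [20, 20, 20, 20, 20, 4, 4, 4, 4, 4, 4, 1] (12 cycles, including the fixed point 0).
n − c = 125 − 12 = 113; sign = (−1)^113 = -1.
Via Zolotarev, sign(π_{7}) = (7|125) = -1.

-1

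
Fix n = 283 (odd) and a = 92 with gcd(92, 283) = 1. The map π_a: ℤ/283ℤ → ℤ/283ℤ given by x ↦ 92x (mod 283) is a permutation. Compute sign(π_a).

Orbit of 13 under x↦92x: [13, 64, 228, 34, 15, 248, 176]… (length divides ord_283(92)).
The orbit structure of x ↦ 92x mod 283: 3 orbits of sizes [141, 141, 1].
With 3 cycles on 283 points, sign = (−1)^{283−3} = +1.
Via Zolotarev, sign(π_{92}) = (92|283) = +1.

+1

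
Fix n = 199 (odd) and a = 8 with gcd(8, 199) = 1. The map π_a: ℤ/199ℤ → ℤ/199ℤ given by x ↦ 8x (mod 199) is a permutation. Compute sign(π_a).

+1

Start at x=187: 187 → 103 → 28 → 25 → 1 → 8 → 64 → … (one orbit).
The orbit structure of x ↦ 8x mod 199: 7 orbits of sizes [33, 33, 33, 33, 33, 33, 1].
199 − 7 = 192 transpositions; sign(π) = (−1)^192 = +1.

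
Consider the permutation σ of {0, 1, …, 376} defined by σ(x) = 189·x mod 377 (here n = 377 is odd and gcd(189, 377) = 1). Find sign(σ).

Start at x=173: 173 → 275 → 326 → 163 → 270 → 135 → 256 → … (one orbit).
π_189 has 7 disjoint cycles with lengths [84, 84, 84, 84, 28, 12, 1] on {0,…,376}.
7 cycles on 377: each ℓ→(−1)^(ℓ−1), product (−1)^370 = +1.

+1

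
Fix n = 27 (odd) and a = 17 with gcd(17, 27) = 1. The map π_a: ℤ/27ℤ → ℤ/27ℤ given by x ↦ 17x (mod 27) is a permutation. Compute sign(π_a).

-1

Orbit of 8 under x↦17x: [8, 1, 17, 19, 26, 10]… (length divides ord_27(17)).
π_17 has 8 disjoint cycles with lengths [6, 6, 6, 2, 2, 2, 2, 1] on {0,…,26}.
27 − 8 = 19 transpositions; sign(π) = (−1)^19 = -1.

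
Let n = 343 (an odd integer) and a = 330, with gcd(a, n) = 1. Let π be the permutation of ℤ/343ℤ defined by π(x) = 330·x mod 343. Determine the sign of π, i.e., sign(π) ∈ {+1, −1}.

Trace 225: π^k(225) = [225, 162, 295, 281, 120, 155, 43] for k=0..6.
Decompose π into cycles: lengths [49, 49, 49, 49, 49, 49, 7, 7, 7, 7, 7, 7, 1, 1, 1, 1, 1, 1, 1] (19 cycles, including the fixed point 0).
With 19 cycles on 343 points, sign = (−1)^{343−19} = +1.
Via Zolotarev, sign(π_{330}) = (330|343) = +1.

+1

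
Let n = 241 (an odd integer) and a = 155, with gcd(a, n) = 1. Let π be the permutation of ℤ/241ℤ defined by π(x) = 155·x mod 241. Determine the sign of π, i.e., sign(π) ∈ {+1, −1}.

Start at x=162: 162 → 46 → 141 → 165 → 29 → 157 → 235 → … (one orbit).
2 cycles of lengths [240, 1].
241 − 2 = 239 transpositions; sign(π) = (−1)^239 = -1.

-1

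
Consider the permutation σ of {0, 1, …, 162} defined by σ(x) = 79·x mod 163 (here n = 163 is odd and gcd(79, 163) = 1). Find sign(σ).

-1

Orbit of 153 under x↦79x: [153, 25, 19, 34, 78, 131, 80]… (length divides ord_163(79)).
Cycle type of π: 162 + 1; total 2 cycles.
Σ(ℓ_i−1) = 163−2 = 161; sign = (−1)^161 = -1.
The Jacobi symbol (79|163) = -1 (Zolotarev) agrees.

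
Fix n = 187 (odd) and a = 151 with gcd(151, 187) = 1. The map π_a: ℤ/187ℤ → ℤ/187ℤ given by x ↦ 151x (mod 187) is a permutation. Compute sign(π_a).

Orbit of 87 under x↦151x: [87, 47, 178, 137, 117, 89, 162]… (length divides ord_187(151)).
Cycle lengths of π_151 on ℤ/187ℤ: [40, 40, 40, 40, 10, 8, 8, 1]; 8 cycles in total.
8 cycles on 187: each ℓ→(−1)^(ℓ−1), product (−1)^179 = -1.

-1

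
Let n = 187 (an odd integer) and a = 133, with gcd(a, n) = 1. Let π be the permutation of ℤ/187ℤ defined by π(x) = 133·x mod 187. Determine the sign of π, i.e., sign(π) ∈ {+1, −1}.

-1

Start at x=133: 133 → 111 → 177 → 166 → 12 → 100 → 23 → … (one orbit).
π_133 has 22 disjoint cycles with lengths [16, 16, 16, 16, 16, 16, 16, 16, 16, 16, 16, 1, 1, 1, 1, 1, 1, 1, 1, 1, 1, 1] on {0,…,186}.
187 − 22 = 165 transpositions; sign(π) = (−1)^165 = -1.
(133|187)_J = -1 (Zolotarev's lemma cross-check).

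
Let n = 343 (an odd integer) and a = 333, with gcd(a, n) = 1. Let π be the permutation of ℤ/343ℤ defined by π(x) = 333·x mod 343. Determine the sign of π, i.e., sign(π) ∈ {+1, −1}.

+1

Start at x=170: 170 → 15 → 193 → 128 → 92 → 109 → 282 → … (one orbit).
7 cycles of lengths [147, 147, 21, 21, 3, 3, 1].
With 7 cycles on 343 points, sign = (−1)^{343−7} = +1.
(333|343)_J = +1 (Zolotarev's lemma cross-check).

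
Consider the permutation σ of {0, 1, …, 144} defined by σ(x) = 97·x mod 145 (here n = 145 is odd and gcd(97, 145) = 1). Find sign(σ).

+1

Orbit of 37 under x↦97x: [37, 109, 133, 141, 47, 64, 118]… (length divides ord_145(97)).
Cycle lengths of π_97 on ℤ/145ℤ: [28, 28, 28, 28, 28, 4, 1]; 7 cycles in total.
With 7 cycles on 145 points, sign = (−1)^{145−7} = +1.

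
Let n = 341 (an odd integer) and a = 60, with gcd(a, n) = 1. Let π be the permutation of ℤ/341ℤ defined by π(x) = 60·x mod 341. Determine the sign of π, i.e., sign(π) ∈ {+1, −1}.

-1

Orbit of 190 under x↦60x: [190, 147, 295, 309, 126, 58, 70]… (length divides ord_341(60)).
36 cycles of lengths [10, 10, 10, 10, 10, 10, 10, 10, 10, 10, 10, 10, 10, 10, 10, 10, 10, 10, 10, 10, 10, 10, 10, 10, 10, 10, 10, 10, 10, 10, 10, 10, 10, 5, 5, 1].
sign(π) = (−1)^{n − #cycles} = (−1)^{341−36} = (−1)^305 = -1.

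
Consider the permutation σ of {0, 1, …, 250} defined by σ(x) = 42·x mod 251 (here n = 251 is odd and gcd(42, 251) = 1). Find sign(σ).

Orbit of 84 under x↦42x: [84, 14, 86, 98, 100, 184, 198]… (length divides ord_251(42)).
The orbit structure of x ↦ 42x mod 251: 2 orbits of sizes [250, 1].
Σ(ℓ_i−1) = 251−2 = 249; sign = (−1)^249 = -1.
Check: (42/251) = -1 by Zolotarev.

-1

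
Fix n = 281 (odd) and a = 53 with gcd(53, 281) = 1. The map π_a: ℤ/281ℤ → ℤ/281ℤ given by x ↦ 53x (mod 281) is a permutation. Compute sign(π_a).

Start at x=280: 280 → 228 → 1 → 53 → 280 (one orbit).
The orbit structure of x ↦ 53x mod 281: 71 orbits of sizes [4, 4, 4, 4, 4, 4, 4, 4, 4, 4, 4, 4, 4, 4, 4, 4, 4, 4, 4, 4, 4, 4, 4, 4, 4, 4, 4, 4, 4, 4, 4, 4, 4, 4, 4, 4, 4, 4, 4, 4, 4, 4, 4, 4, 4, 4, 4, 4, 4, 4, 4, 4, 4, 4, 4, 4, 4, 4, 4, 4, 4, 4, 4, 4, 4, 4, 4, 4, 4, 4, 1].
Σ(ℓ_i−1) = 281−71 = 210; sign = (−1)^210 = +1.
Via Zolotarev, sign(π_{53}) = (53|281) = +1.

+1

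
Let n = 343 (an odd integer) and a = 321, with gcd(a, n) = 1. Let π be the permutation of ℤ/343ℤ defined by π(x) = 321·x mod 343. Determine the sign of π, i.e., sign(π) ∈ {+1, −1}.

-1

Orbit of 134 under x↦321x: [134, 139, 29, 48, 316, 251, 309]… (length divides ord_343(321)).
10 cycles of lengths [98, 98, 98, 14, 14, 14, 2, 2, 2, 1].
343 − 10 = 333 transpositions; sign(π) = (−1)^333 = -1.
The Jacobi symbol (321|343) = -1 (Zolotarev) agrees.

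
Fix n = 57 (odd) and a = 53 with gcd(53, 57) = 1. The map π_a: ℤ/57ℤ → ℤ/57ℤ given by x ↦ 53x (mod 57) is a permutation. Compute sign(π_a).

+1

Start at x=7: 7 → 29 → 55 → 8 → 25 → 14 → 1 → … (one orbit).
The orbit structure of x ↦ 53x mod 57: 5 orbits of sizes [18, 18, 18, 2, 1].
sign(π) = (−1)^{n − #cycles} = (−1)^{57−5} = (−1)^52 = +1.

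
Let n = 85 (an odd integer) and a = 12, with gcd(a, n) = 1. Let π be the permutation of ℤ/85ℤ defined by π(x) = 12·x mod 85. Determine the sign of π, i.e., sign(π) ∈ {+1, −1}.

Start at x=21: 21 → 82 → 49 → 78 → 1 → 12 → 59 → … (one orbit).
Decompose π into cycles: lengths [16, 16, 16, 16, 16, 4, 1] (7 cycles, including the fixed point 0).
n − c = 85 − 7 = 78; sign = (−1)^78 = +1.
Via Zolotarev, sign(π_{12}) = (12|85) = +1.

+1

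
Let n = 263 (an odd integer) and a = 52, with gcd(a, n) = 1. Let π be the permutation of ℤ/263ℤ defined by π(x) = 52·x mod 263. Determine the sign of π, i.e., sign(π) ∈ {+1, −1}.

Start at x=129: 129 → 133 → 78 → 111 → 249 → 61 → 16 → … (one orbit).
Decompose π into cycles: lengths [131, 131, 1] (3 cycles, including the fixed point 0).
n − c = 263 − 3 = 260; sign = (−1)^260 = +1.
Zolotarev: (52|263) = +1, matching the cycle-count sign.

+1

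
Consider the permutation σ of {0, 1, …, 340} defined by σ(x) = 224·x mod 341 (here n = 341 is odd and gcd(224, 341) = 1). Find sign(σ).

+1

Start at x=102: 102 → 1 → 224 → 49 → 64 → 14 → 67 → … (one orbit).
Cycle type of π: 15×22 + 5×2 + 1; total 25 cycles.
With 25 cycles on 341 points, sign = (−1)^{341−25} = +1.
The Jacobi symbol (224|341) = +1 (Zolotarev) agrees.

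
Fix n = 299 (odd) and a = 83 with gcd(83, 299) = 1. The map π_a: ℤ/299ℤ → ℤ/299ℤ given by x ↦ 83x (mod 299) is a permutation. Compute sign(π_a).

Trace 112: π^k(112) = [112, 27, 148, 25, 281, 1, 83] for k=0..6.
Decompose π into cycles: lengths [44, 44, 44, 44, 44, 44, 22, 4, 4, 4, 1] (11 cycles, including the fixed point 0).
sign(π) = (−1)^{n − #cycles} = (−1)^{299−11} = (−1)^288 = +1.

+1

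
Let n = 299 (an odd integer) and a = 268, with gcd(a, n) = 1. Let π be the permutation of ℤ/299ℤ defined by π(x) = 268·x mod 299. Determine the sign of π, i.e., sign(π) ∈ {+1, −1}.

+1

Orbit of 25 under x↦268x: [25, 122, 105, 34, 142, 83, 118]… (length divides ord_299(268)).
Decompose π into cycles: lengths [44, 44, 44, 44, 44, 44, 22, 4, 4, 4, 1] (11 cycles, including the fixed point 0).
299 − 11 = 288 transpositions; sign(π) = (−1)^288 = +1.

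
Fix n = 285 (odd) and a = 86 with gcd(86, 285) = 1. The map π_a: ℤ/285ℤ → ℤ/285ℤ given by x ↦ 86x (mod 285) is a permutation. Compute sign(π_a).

Trace 236: π^k(236) = [236, 61, 116, 1, 86, 271, 221] for k=0..6.
π_86 has 25 disjoint cycles with lengths [18, 18, 18, 18, 18, 18, 18, 18, 18, 18, 18, 18, 18, 18, 18, 2, 2, 2, 2, 2, 1, 1, 1, 1, 1] on {0,…,284}.
sign(π) = (−1)^{n − #cycles} = (−1)^{285−25} = (−1)^260 = +1.

+1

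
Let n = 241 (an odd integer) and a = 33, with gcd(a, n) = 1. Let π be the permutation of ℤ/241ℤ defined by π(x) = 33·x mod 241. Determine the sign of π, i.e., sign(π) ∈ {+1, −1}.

Trace 197: π^k(197) = [197, 235, 43, 214, 73, 240, 208] for k=0..6.
4 cycles of lengths [80, 80, 80, 1].
241 − 4 = 237 transpositions; sign(π) = (−1)^237 = -1.
Via Zolotarev, sign(π_{33}) = (33|241) = -1.

-1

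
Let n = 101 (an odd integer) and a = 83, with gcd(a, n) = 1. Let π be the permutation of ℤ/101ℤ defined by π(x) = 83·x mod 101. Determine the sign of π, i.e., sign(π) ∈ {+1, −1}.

-1

Trace 99: π^k(99) = [99, 36, 59, 49, 27, 19, 62] for k=0..6.
2 cycles of lengths [100, 1].
sign(π) = (−1)^{n − #cycles} = (−1)^{101−2} = (−1)^99 = -1.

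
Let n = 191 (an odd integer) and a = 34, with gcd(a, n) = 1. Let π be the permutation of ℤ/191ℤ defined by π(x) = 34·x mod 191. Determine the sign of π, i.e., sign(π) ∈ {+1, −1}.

Orbit of 67 under x↦34x: [67, 177, 97, 51, 15, 128, 150]… (length divides ord_191(34)).
π_34 has 3 disjoint cycles with lengths [95, 95, 1] on {0,…,190}.
3 cycles on 191: each ℓ→(−1)^(ℓ−1), product (−1)^188 = +1.

+1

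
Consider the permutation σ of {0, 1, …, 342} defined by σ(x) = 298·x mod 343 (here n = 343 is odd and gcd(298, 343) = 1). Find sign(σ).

Orbit of 274 under x↦298x: [274, 18, 219, 92, 319, 51, 106]… (length divides ord_343(298)).
The orbit structure of x ↦ 298x mod 343: 7 orbits of sizes [147, 147, 21, 21, 3, 3, 1].
7 cycles on 343: each ℓ→(−1)^(ℓ−1), product (−1)^336 = +1.

+1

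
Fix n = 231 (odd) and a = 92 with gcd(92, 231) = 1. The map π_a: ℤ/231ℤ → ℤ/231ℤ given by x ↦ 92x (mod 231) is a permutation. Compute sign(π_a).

-1

Start at x=113: 113 → 1 → 92 → 148 → 218 → 190 → 155 → … (one orbit).
π_92 has 42 disjoint cycles with lengths [10, 10, 10, 10, 10, 10, 10, 10, 10, 10, 10, 10, 10, 10, 5, 5, 5, 5, 5, 5, 5, 5, 5, 5, 5, 5, 5, 5, 2, 2, 2, 2, 2, 2, 2, 1, 1, 1, 1, 1, 1, 1] on {0,…,230}.
n − c = 231 − 42 = 189; sign = (−1)^189 = -1.
Zolotarev: (92|231) = -1, matching the cycle-count sign.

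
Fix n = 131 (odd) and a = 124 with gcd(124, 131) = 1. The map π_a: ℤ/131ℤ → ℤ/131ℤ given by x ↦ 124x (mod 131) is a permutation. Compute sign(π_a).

-1

Start at x=76: 76 → 123 → 56 → 1 → 124 → 49 → 50 → … (one orbit).
π_124 has 2 disjoint cycles with lengths [130, 1] on {0,…,130}.
Σ(ℓ_i−1) = 131−2 = 129; sign = (−1)^129 = -1.
The Jacobi symbol (124|131) = -1 (Zolotarev) agrees.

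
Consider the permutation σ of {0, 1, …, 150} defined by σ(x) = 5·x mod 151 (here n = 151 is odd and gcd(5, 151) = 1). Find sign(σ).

+1

Orbit of 90 under x↦5x: [90, 148, 136, 76, 78, 88, 138]… (length divides ord_151(5)).
Decompose π into cycles: lengths [75, 75, 1] (3 cycles, including the fixed point 0).
3 cycles on 151: each ℓ→(−1)^(ℓ−1), product (−1)^148 = +1.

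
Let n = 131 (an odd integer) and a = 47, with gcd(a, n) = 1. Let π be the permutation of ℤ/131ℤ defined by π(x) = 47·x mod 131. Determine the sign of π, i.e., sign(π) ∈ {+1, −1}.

-1

Orbit of 51 under x↦47x: [51, 39, 130, 84, 18, 60, 69]… (length divides ord_131(47)).
Cycle type of π: 26×5 + 1; total 6 cycles.
131 − 6 = 125 transpositions; sign(π) = (−1)^125 = -1.
Check: (47/131) = -1 by Zolotarev.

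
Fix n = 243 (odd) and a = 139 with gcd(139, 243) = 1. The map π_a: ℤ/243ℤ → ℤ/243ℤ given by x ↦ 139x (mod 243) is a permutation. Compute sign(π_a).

Trace 187: π^k(187) = [187, 235, 103, 223, 136, 193, 97] for k=0..6.
The orbit structure of x ↦ 139x mod 243: 11 orbits of sizes [81, 81, 27, 27, 9, 9, 3, 3, 1, 1, 1].
Σ(ℓ_i−1) = 243−11 = 232; sign = (−1)^232 = +1.
The Jacobi symbol (139|243) = +1 (Zolotarev) agrees.

+1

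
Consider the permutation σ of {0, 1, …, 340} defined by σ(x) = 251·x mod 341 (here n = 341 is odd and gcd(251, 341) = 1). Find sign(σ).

Trace 135: π^k(135) = [135, 126, 254, 328, 147, 69, 269] for k=0..6.
Cycle type of π: 30×11 + 5×2 + 1; total 14 cycles.
With 14 cycles on 341 points, sign = (−1)^{341−14} = -1.

-1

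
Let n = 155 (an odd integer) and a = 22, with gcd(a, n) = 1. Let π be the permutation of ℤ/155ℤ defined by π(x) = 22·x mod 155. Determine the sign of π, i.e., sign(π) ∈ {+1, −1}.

+1

Start at x=71: 71 → 12 → 109 → 73 → 56 → 147 → 134 → … (one orbit).
The orbit structure of x ↦ 22x mod 155: 5 orbits of sizes [60, 60, 30, 4, 1].
sign(π) = (−1)^{n − #cycles} = (−1)^{155−5} = (−1)^150 = +1.
Check: (22/155) = +1 by Zolotarev.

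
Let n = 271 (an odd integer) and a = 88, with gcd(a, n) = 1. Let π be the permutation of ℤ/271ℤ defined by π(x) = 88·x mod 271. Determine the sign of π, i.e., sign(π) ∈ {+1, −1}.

+1

Trace 125: π^k(125) = [125, 160, 259, 28, 25, 32, 106] for k=0..6.
π_88 has 11 disjoint cycles with lengths [27, 27, 27, 27, 27, 27, 27, 27, 27, 27, 1] on {0,…,270}.
sign(π) = (−1)^{n − #cycles} = (−1)^{271−11} = (−1)^260 = +1.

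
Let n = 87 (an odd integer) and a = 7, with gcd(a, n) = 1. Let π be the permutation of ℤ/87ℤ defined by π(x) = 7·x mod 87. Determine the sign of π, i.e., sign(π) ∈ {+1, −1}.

Orbit of 49 under x↦7x: [49, 82, 52, 16, 25, 1, 7]… (length divides ord_87(7)).
Decompose π into cycles: lengths [7, 7, 7, 7, 7, 7, 7, 7, 7, 7, 7, 7, 1, 1, 1] (15 cycles, including the fixed point 0).
With 15 cycles on 87 points, sign = (−1)^{87−15} = +1.

+1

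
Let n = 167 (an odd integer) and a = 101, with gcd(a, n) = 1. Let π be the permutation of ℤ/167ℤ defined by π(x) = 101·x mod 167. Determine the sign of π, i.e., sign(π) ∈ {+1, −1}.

Trace 138: π^k(138) = [138, 77, 95, 76, 161, 62, 83] for k=0..6.
Cycle lengths of π_101 on ℤ/167ℤ: [166, 1]; 2 cycles in total.
n − c = 167 − 2 = 165; sign = (−1)^165 = -1.
The Jacobi symbol (101|167) = -1 (Zolotarev) agrees.

-1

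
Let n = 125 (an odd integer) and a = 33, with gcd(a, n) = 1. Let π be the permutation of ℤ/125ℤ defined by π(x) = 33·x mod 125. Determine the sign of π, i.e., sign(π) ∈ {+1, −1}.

Orbit of 119 under x↦33x: [119, 52, 91, 3, 99, 17, 61]… (length divides ord_125(33)).
π_33 has 4 disjoint cycles with lengths [100, 20, 4, 1] on {0,…,124}.
With 4 cycles on 125 points, sign = (−1)^{125−4} = -1.
Via Zolotarev, sign(π_{33}) = (33|125) = -1.

-1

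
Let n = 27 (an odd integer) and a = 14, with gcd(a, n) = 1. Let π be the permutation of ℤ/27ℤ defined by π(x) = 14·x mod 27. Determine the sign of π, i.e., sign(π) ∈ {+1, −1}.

-1

Start at x=5: 5 → 16 → 8 → 4 → 2 → 1 → 14 → … (one orbit).
Cycle type of π: 18 + 6 + 2 + 1; total 4 cycles.
27 − 4 = 23 transpositions; sign(π) = (−1)^23 = -1.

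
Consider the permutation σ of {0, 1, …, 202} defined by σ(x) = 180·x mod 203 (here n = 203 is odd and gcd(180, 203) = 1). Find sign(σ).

-1

Trace 190: π^k(190) = [190, 96, 25, 34, 30, 122, 36] for k=0..6.
Cycle type of π: 42×4 + 14×2 + 6 + 1; total 8 cycles.
n − c = 203 − 8 = 195; sign = (−1)^195 = -1.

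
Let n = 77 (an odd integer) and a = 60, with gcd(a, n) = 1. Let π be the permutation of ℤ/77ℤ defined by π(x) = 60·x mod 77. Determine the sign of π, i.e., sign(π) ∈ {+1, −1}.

+1

Start at x=60: 60 → 58 → 15 → 53 → 23 → 71 → 25 → … (one orbit).
The orbit structure of x ↦ 60x mod 77: 9 orbits of sizes [15, 15, 15, 15, 5, 5, 3, 3, 1].
sign(π) = (−1)^{n − #cycles} = (−1)^{77−9} = (−1)^68 = +1.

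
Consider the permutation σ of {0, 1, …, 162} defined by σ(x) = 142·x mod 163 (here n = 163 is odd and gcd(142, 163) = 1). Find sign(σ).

Trace 40: π^k(40) = [40, 138, 36, 59, 65, 102, 140] for k=0..6.
4 cycles of lengths [54, 54, 54, 1].
4 cycles on 163: each ℓ→(−1)^(ℓ−1), product (−1)^159 = -1.
Via Zolotarev, sign(π_{142}) = (142|163) = -1.

-1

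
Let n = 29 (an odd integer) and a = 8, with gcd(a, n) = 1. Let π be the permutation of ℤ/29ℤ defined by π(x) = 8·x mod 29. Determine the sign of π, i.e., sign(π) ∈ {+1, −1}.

-1

Start at x=2: 2 → 16 → 12 → 9 → 14 → 25 → 26 → … (one orbit).
Cycle lengths of π_8 on ℤ/29ℤ: [28, 1]; 2 cycles in total.
sign(π) = (−1)^{n − #cycles} = (−1)^{29−2} = (−1)^27 = -1.
(8|29)_J = -1 (Zolotarev's lemma cross-check).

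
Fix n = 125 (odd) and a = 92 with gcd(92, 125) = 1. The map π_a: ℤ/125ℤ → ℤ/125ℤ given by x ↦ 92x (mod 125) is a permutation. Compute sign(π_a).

-1

Orbit of 66 under x↦92x: [66, 72, 124, 33, 36, 62, 79]… (length divides ord_125(92)).
π_92 has 4 disjoint cycles with lengths [100, 20, 4, 1] on {0,…,124}.
n − c = 125 − 4 = 121; sign = (−1)^121 = -1.
(92|125)_J = -1 (Zolotarev's lemma cross-check).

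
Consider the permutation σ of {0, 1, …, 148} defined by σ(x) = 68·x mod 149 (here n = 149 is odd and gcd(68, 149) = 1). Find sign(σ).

Orbit of 5 under x↦68x: [5, 42, 25, 61, 125, 7, 29]… (length divides ord_149(68)).
3 cycles of lengths [74, 74, 1].
n − c = 149 − 3 = 146; sign = (−1)^146 = +1.
Check: (68/149) = +1 by Zolotarev.

+1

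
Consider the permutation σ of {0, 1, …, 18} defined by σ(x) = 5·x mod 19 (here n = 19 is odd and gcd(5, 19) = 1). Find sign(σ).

+1

Start at x=9: 9 → 7 → 16 → 4 → 1 → 5 → 6 → … (one orbit).
Cycle type of π: 9×2 + 1; total 3 cycles.
n − c = 19 − 3 = 16; sign = (−1)^16 = +1.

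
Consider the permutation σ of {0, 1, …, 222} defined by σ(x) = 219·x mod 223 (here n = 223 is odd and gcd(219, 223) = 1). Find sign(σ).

-1

Start at x=157: 157 → 41 → 59 → 210 → 52 → 15 → 163 → … (one orbit).
The orbit structure of x ↦ 219x mod 223: 4 orbits of sizes [74, 74, 74, 1].
sign(π) = (−1)^{n − #cycles} = (−1)^{223−4} = (−1)^219 = -1.
Zolotarev: (219|223) = -1, matching the cycle-count sign.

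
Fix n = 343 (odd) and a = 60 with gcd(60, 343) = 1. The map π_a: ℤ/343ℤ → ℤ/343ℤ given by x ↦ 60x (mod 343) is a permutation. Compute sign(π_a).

+1

Trace 85: π^k(85) = [85, 298, 44, 239, 277, 156, 99] for k=0..6.
Cycle type of π: 147×2 + 21×2 + 3×2 + 1; total 7 cycles.
With 7 cycles on 343 points, sign = (−1)^{343−7} = +1.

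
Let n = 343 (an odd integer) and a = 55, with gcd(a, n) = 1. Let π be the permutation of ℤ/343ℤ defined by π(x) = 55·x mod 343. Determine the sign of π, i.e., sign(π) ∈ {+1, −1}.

Orbit of 83 under x↦55x: [83, 106, 342, 288, 62, 323, 272]… (length divides ord_343(55)).
Cycle lengths of π_55 on ℤ/343ℤ: [98, 98, 98, 14, 14, 14, 2, 2, 2, 1]; 10 cycles in total.
343 − 10 = 333 transpositions; sign(π) = (−1)^333 = -1.
The Jacobi symbol (55|343) = -1 (Zolotarev) agrees.

-1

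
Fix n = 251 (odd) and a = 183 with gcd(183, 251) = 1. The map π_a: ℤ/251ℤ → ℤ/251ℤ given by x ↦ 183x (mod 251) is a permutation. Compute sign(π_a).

-1

Orbit of 184 under x↦183x: [184, 38, 177, 12, 188, 17, 99]… (length divides ord_251(183)).
2 cycles of lengths [250, 1].
With 2 cycles on 251 points, sign = (−1)^{251−2} = -1.
(183|251)_J = -1 (Zolotarev's lemma cross-check).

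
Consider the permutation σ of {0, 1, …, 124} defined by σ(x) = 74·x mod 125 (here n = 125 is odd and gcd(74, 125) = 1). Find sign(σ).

+1

Start at x=49: 49 → 1 → 74 → 101 → 99 → 76 → 124 → … (one orbit).
Decompose π into cycles: lengths [10, 10, 10, 10, 10, 10, 10, 10, 10, 10, 2, 2, 2, 2, 2, 2, 2, 2, 2, 2, 2, 2, 1] (23 cycles, including the fixed point 0).
125 − 23 = 102 transpositions; sign(π) = (−1)^102 = +1.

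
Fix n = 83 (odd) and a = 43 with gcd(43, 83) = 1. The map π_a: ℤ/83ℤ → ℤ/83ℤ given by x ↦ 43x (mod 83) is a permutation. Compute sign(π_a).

Start at x=74: 74 → 28 → 42 → 63 → 53 → 38 → 57 → … (one orbit).
Cycle lengths of π_43 on ℤ/83ℤ: [82, 1]; 2 cycles in total.
n − c = 83 − 2 = 81; sign = (−1)^81 = -1.

-1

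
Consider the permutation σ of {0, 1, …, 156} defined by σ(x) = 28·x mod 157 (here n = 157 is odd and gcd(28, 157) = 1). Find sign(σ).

Trace 1: π^k(1) = [1, 28, 156, 129] for k=0..3.
40 cycles of lengths [4, 4, 4, 4, 4, 4, 4, 4, 4, 4, 4, 4, 4, 4, 4, 4, 4, 4, 4, 4, 4, 4, 4, 4, 4, 4, 4, 4, 4, 4, 4, 4, 4, 4, 4, 4, 4, 4, 4, 1].
157 − 40 = 117 transpositions; sign(π) = (−1)^117 = -1.
The Jacobi symbol (28|157) = -1 (Zolotarev) agrees.

-1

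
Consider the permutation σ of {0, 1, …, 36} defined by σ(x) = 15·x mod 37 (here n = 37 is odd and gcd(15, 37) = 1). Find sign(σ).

Trace 32: π^k(32) = [32, 36, 22, 34, 29, 28, 13] for k=0..6.
Decompose π into cycles: lengths [36, 1] (2 cycles, including the fixed point 0).
2 cycles on 37: each ℓ→(−1)^(ℓ−1), product (−1)^35 = -1.

-1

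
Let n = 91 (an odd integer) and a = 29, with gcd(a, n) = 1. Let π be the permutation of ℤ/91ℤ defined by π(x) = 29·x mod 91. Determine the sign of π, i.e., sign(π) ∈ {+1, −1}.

+1

Orbit of 1 under x↦29x: [1, 29, 22]… (length divides ord_91(29)).
Cycle lengths of π_29 on ℤ/91ℤ: [3, 3, 3, 3, 3, 3, 3, 3, 3, 3, 3, 3, 3, 3, 3, 3, 3, 3, 3, 3, 3, 3, 3, 3, 3, 3, 3, 3, 1, 1, 1, 1, 1, 1, 1]; 35 cycles in total.
n − c = 91 − 35 = 56; sign = (−1)^56 = +1.
Zolotarev: (29|91) = +1, matching the cycle-count sign.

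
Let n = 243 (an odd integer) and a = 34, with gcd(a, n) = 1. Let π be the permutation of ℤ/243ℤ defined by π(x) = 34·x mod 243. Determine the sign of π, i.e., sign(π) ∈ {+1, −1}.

Start at x=10: 10 → 97 → 139 → 109 → 61 → 130 → 46 → … (one orbit).
Cycle type of π: 81×2 + 27×2 + 9×2 + 3×2 + 1×3; total 11 cycles.
sign(π) = (−1)^{n − #cycles} = (−1)^{243−11} = (−1)^232 = +1.

+1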